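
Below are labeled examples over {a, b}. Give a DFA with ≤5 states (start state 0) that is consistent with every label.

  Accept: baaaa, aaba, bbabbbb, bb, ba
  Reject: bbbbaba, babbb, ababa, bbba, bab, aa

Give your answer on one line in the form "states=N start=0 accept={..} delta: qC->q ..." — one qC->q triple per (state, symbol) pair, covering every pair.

states=4 start=0 accept={2} delta: 0a->0 0b->1 1a->2 1b->2 2a->2 2b->3 3a->0 3b->2

State merging on the prefix tree: take the shortest (then alphabetical) example prefix whose next move is undefined and point that move at state 0, else 1, else 2, ...; a target is out if some Accept/Reject pair would then sit in one state with the same input left (inseparable). If every existing state is out, open a new one.
a: 0a undefined. 0a->0: ok.
b: 0b undefined. 0b->0: no, baaaa/bbbbaba meet in 0. Open state 1: 0b->1.
ba: 1a undefined. 1a->0: no, baaaa/ababa meet in 0. 1a->1: no, bb/bab meet in 1 with "b" left. Open state 2: 1a->2.
bb: 1b undefined. 1b->0: no, aaba/bbbbaba meet in 2. 1b->1: no, aaba/bbba meet in 2. 1b->2: ok.
baa: 2a undefined. 2a->0: no, baaaa/aa meet in 0. 2a->1: no, bbabbbb/babbb meet in 2 with "bbb" left. 2a->2: ok.
bab: 2b undefined. 2b->0: no, baaaa/babbb meet in 2. 2b->1: no, baaaa/bbbbaba meet in 2. 2b->2: no, baaaa/bbbbaba meet in 2. Open state 3: 2b->3.
babb: 3b undefined. 3b->0: no, baaaa/bbbbaba meet in 2. 3b->1: no, baaaa/babbb meet in 2. 3b->2: ok.
bbba: 3a undefined. 3a->0: ok.
All examples now run through 4 states with every (state, symbol) defined. Accept strings end in {2}, Reject strings end in {0,3}; accept={2}.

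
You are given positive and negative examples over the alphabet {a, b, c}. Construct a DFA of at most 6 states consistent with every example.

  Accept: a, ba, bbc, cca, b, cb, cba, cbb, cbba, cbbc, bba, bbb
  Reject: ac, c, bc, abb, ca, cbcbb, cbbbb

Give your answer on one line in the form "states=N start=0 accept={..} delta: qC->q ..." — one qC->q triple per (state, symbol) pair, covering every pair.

State merging on the prefix tree: take the shortest (then alphabetical) example prefix whose next move is undefined and point that move at state 0, else 1, else 2, ...; a target is out if some Accept/Reject pair would then sit in one state with the same input left (inseparable). If every existing state is out, open a new one.
a: 0a undefined. 0a->0: ok.
b: 0b undefined. 0b->0: no, a/abb meet in 0. Open state 1: 0b->1.
c: 0c undefined. 0c->0: no, a/ac meet in 0. 0c->1: no, ba/ca meet in 1 with "a" left. Open state 2: 0c->2.
ba: 1a undefined. 1a->0: ok.
bb: 1b undefined. 1b->0: no, a/abb meet in 0. 1b->1: no, bbc/bc meet in 1 with "c" left. 1b->2: no, bba/ca meet in 2 with "a" left. Open state 3: 1b->3.
bc: 1c undefined. 1c->0: no, a/bc meet in 0. 1c->1: no, b/bc meet in 1. 1c->2: ok.
ca: 2a undefined. 2a->0: no, a/ca meet in 0. 2a->1: no, b/ca meet in 1. 2a->2: ok.
cb: 2b undefined. 2b->0: no, b/cbcbb meet in 1. 2b->1: no, cbb/abb meet in 3. 2b->2: no, cb/ac meet in 2. 2b->3: no, cb/abb meet in 3. Open state 4: 2b->4.
cc: 2c undefined. 2c->0: ok.
bba: 3a undefined. 3a->0: ok.
bbb: 3b undefined. 3b->0: ok.
bbc: 3c undefined. 3c->0: ok.
cba: 4a undefined. 4a->0: ok.
cbb: 4b undefined. 4b->0: no, cbbc/ac meet in 2. 4b->1: no, a/cbbbb meet in 0. 4b->2: no, cbb/ac meet in 2. 4b->3: no, b/cbbbb meet in 1. 4b->4: no, cb/cbbbb meet in 4. Open state 5: 4b->5.
cbc: 4c undefined. 4c->0: ok.
cbba: 5a undefined. 5a->0: ok.
cbbb: 5b undefined. 5b->0: no, b/cbbbb meet in 1. 5b->1: ok.
cbbc: 5c undefined. 5c->0: ok.
All examples now run through 6 states with every (state, symbol) defined. Accept strings end in {0,1,4,5}, Reject strings end in {2,3}; accept={0,1,4,5}.

states=6 start=0 accept={0,1,4,5} delta: 0a->0 0b->1 0c->2 1a->0 1b->3 1c->2 2a->2 2b->4 2c->0 3a->0 3b->0 3c->0 4a->0 4b->5 4c->0 5a->0 5b->1 5c->0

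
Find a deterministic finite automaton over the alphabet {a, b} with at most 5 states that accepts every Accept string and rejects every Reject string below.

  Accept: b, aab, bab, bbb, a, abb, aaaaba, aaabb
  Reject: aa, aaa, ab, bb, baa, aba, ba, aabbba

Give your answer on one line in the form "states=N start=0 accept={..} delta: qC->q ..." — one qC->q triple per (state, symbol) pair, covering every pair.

states=3 start=0 accept={0,1} delta: 0a->1 0b->1 1a->2 1b->2 2a->2 2b->0

State merging on the prefix tree: take the shortest (then alphabetical) example prefix whose next move is undefined and point that move at state 0, else 1, else 2, ...; a target is out if some Accept/Reject pair would then sit in one state with the same input left (inseparable). If every existing state is out, open a new one.
a: 0a undefined. 0a->0: no, b/ab meet in 0 with "b" left. Open state 1: 0a->1.
b: 0b undefined. 0b->0: no, b/bb meet in 0. 0b->1: ok.
aa: 1a undefined. 1a->0: no, b/aaa meet in 1. 1a->1: no, b/aa meet in 1. Open state 2: 1a->2.
ab: 1b undefined. 1b->0: no, b/aba meet in 1. 1b->1: no, b/ab meet in 1. 1b->2: ok.
aaa: 2a undefined. 2a->0: no, aaaaba/aaa meet in 0. 2a->1: no, b/aaa meet in 1. 2a->2: ok.
aab: 2b undefined. 2b->0: ok.
All examples now run through 3 states with every (state, symbol) defined. Accept strings end in {0,1}, Reject strings end in {2}; accept={0,1}.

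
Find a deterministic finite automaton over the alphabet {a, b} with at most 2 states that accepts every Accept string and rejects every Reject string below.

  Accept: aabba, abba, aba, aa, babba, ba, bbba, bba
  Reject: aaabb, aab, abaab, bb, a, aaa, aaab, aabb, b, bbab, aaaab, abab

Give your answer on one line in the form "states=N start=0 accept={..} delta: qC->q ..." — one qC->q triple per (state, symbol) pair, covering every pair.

Grow the machine one transition at a time. Run the examples from 0; the earliest place one falls off (shortest prefix, ties alphabetical) gets sent to the lowest-numbered state that keeps every Accept/Reject pair distinguishable — a pair clashes when both reach the same state with identical unread suffix — and to a fresh state only if none does.
a: 0a undefined. 0a->0: no, aa/a meet in 0. Open state 1: 0a->1.
b: 0b undefined. 0b->0: no, ba/a meet in 1. 0b->1: ok.
aa: 1a undefined. 1a->0: ok.
ab: 1b undefined. 1b->0: no, aabba/aaabb meet in 1. 1b->1: ok.
All examples now run through 2 states with every (state, symbol) defined. Accept strings end in {0}, Reject strings end in {1}; accept={0}.

states=2 start=0 accept={0} delta: 0a->1 0b->1 1a->0 1b->1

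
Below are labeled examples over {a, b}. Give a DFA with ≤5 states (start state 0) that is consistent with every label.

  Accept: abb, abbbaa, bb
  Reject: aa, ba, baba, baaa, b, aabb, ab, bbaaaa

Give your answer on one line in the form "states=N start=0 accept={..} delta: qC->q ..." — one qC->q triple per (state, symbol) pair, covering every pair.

Fold the examples into a partial DFA from state 0: repeatedly fix the first undefined (state, symbol) met by the shortest-then-alphabetical prefix, trying targets in increasing order and rejecting any under which an Accept and a Reject string meet in one state with the same remainder; add a state when all current targets are rejected. Accepting states are where Accept strings end.
a: 0a undefined. 0a->0: no, abb/aabb meet in 0 with "bb" left. Open state 1: 0a->1.
b: 0b undefined. 0b->0: no, bb/b meet in 0. 0b->1: no, bb/ab meet in 1 with "b" left. Open state 2: 0b->2.
aa: 1a undefined. 1a->0: no, bb/aabb meet in 2 with "b" left. 1a->1: no, abb/aabb meet in 1 with "bb" left. 1a->2: ok.
ab: 1b undefined. 1b->0: no, abb/aa meet in 2. 1b->1: no, abb/ab meet in 1. 1b->2: ok.
ba: 2a undefined. 2a->0: ok.
bb: 2b undefined. 2b->0: no, abb/ba meet in 0. 2b->1: ok.
All examples now run through 3 states with every (state, symbol) defined. Accept strings end in {1}, Reject strings end in {0,2}; accept={1}.

states=3 start=0 accept={1} delta: 0a->1 0b->2 1a->2 1b->2 2a->0 2b->1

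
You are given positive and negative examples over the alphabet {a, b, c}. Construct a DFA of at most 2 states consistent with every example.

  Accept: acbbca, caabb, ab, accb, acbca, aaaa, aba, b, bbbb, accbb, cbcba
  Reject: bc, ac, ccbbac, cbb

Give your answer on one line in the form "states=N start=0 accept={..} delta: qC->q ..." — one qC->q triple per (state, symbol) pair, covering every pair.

State merging on the prefix tree: take the shortest (then alphabetical) example prefix whose next move is undefined and point that move at state 0, else 1, else 2, ...; a target is out if some Accept/Reject pair would then sit in one state with the same input left (inseparable). If every existing state is out, open a new one.
a: 0a undefined. 0a->0: ok.
b: 0b undefined. 0b->0: ok.
c: 0c undefined. 0c->0: no, acbbca/bc meet in 0. Open state 1: 0c->1.
ca: 1a undefined. 1a->0: ok.
cb: 1b undefined. 1b->0: no, acbbca/cbb meet in 0. 1b->1: ok.
cc: 1c undefined. 1c->0: ok.
All examples now run through 2 states with every (state, symbol) defined. Accept strings end in {0}, Reject strings end in {1}; accept={0}.

states=2 start=0 accept={0} delta: 0a->0 0b->0 0c->1 1a->0 1b->1 1c->0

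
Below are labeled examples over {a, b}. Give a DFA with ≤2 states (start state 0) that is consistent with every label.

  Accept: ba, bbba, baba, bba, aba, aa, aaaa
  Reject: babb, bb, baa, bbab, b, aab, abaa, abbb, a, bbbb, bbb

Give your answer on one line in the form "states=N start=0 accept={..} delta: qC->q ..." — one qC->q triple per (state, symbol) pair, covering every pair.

State merging on the prefix tree: take the shortest (then alphabetical) example prefix whose next move is undefined and point that move at state 0, else 1, else 2, ...; a target is out if some Accept/Reject pair would then sit in one state with the same input left (inseparable). If every existing state is out, open a new one.
a: 0a undefined. 0a->0: no, aa/a meet in 0. Open state 1: 0a->1.
b: 0b undefined. 0b->0: no, ba/a meet in 1. 0b->1: ok.
aa: 1a undefined. 1a->0: ok.
ab: 1b undefined. 1b->0: no, ba/babb meet in 0. 1b->1: ok.
All examples now run through 2 states with every (state, symbol) defined. Accept strings end in {0}, Reject strings end in {1}; accept={0}.

states=2 start=0 accept={0} delta: 0a->1 0b->1 1a->0 1b->1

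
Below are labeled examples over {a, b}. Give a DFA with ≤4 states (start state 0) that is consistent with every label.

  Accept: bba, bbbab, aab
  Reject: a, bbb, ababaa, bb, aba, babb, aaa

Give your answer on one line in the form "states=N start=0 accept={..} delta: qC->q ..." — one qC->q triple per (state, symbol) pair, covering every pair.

states=3 start=0 accept={1} delta: 0a->0 0b->1 1a->0 1b->2 2a->1 2b->0

State merging on the prefix tree: take the shortest (then alphabetical) example prefix whose next move is undefined and point that move at state 0, else 1, else 2, ...; a target is out if some Accept/Reject pair would then sit in one state with the same input left (inseparable). If every existing state is out, open a new one.
a: 0a undefined. 0a->0: ok.
b: 0b undefined. 0b->0: no, bba/a meet in 0. Open state 1: 0b->1.
ba: 1a undefined. 1a->0: ok.
bb: 1b undefined. 1b->0: no, bba/a meet in 0. 1b->1: no, bba/a meet in 0. Open state 2: 1b->2.
bba: 2a undefined. 2a->0: no, bba/a meet in 0. 2a->1: ok.
bbb: 2b undefined. 2b->0: ok.
All examples now run through 3 states with every (state, symbol) defined. Accept strings end in {1}, Reject strings end in {0,2}; accept={1}.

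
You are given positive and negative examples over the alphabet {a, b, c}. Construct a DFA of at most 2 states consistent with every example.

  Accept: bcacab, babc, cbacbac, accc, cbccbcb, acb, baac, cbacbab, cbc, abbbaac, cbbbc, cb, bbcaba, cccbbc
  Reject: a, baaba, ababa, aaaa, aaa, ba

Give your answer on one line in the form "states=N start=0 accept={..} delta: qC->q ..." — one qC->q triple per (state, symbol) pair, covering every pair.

Fold the examples into a partial DFA from state 0: repeatedly fix the first undefined (state, symbol) met by the shortest-then-alphabetical prefix, trying targets in increasing order and rejecting any under which an Accept and a Reject string meet in one state with the same remainder; add a state when all current targets are rejected. Accepting states are where Accept strings end.
a: 0a undefined. 0a->0: ok.
b: 0b undefined. 0b->0: ok.
c: 0c undefined. 0c->0: no, bcacab/a meet in 0. Open state 1: 0c->1.
cb: 1b undefined. 1b->0: no, acb/a meet in 0. 1b->1: ok.
cc: 1c undefined. 1c->0: no, cbccbcb/a meet in 0. 1c->1: ok.
bca: 1a undefined. 1a->0: no, bcacab/a meet in 0. 1a->1: ok.
All examples now run through 2 states with every (state, symbol) defined. Accept strings end in {1}, Reject strings end in {0}; accept={1}.

states=2 start=0 accept={1} delta: 0a->0 0b->0 0c->1 1a->1 1b->1 1c->1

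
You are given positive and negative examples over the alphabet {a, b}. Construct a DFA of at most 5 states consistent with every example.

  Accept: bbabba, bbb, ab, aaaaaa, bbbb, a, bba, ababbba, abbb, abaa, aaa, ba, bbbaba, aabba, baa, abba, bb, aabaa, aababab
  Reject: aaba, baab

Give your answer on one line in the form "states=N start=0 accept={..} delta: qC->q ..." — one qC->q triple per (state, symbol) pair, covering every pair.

states=5 start=0 accept={0,1,2} delta: 0a->1 0b->0 1a->2 1b->0 2a->0 2b->3 3a->4 3b->0 4a->0 4b->0

Grow the machine one transition at a time. Run the examples from 0; the earliest place one falls off (shortest prefix, ties alphabetical) gets sent to the lowest-numbered state that keeps every Accept/Reject pair distinguishable — a pair clashes when both reach the same state with identical unread suffix — and to a fresh state only if none does.
a: 0a undefined. 0a->0: no, ba/aaba meet in 0 with "ba" left. Open state 1: 0a->1.
b: 0b undefined. 0b->0: ok.
aa: 1a undefined. 1a->0: no, bbb/baab meet in 0. 1a->1: no, ab/baab meet in 1 with "b" left. Open state 2: 1a->2.
ab: 1b undefined. 1b->0: ok.
aaa: 2a undefined. 2a->0: ok.
aab: 2b undefined. 2b->0: no, bbabba/aaba meet in 1. 2b->1: no, bbabba/baab meet in 1. 2b->2: no, bbb/aaba meet in 0. Open state 3: 2b->3.
aaba: 3a undefined. 3a->0: no, bbb/aaba meet in 0. 3a->1: no, bbabba/aaba meet in 1. 3a->2: no, abaa/aaba meet in 2. 3a->3: no, aabaa/aaba meet in 3. Open state 4: 3a->4.
aabb: 3b undefined. 3b->0: ok.
aabaa: 4a undefined. 4a->0: ok.
aabab: 4b undefined. 4b->0: ok.
All examples now run through 5 states with every (state, symbol) defined. Accept strings end in {0,1,2}, Reject strings end in {3,4}; accept={0,1,2}.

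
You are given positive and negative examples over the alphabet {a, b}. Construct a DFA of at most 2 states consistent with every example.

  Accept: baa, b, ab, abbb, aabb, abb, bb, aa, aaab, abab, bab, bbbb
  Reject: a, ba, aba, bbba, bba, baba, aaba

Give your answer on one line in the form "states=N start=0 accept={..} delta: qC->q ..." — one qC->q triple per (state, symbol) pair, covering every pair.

State merging on the prefix tree: take the shortest (then alphabetical) example prefix whose next move is undefined and point that move at state 0, else 1, else 2, ...; a target is out if some Accept/Reject pair would then sit in one state with the same input left (inseparable). If every existing state is out, open a new one.
a: 0a undefined. 0a->0: no, aa/a meet in 0. Open state 1: 0a->1.
b: 0b undefined. 0b->0: ok.
aa: 1a undefined. 1a->0: ok.
ab: 1b undefined. 1b->0: ok.
All examples now run through 2 states with every (state, symbol) defined. Accept strings end in {0}, Reject strings end in {1}; accept={0}.

states=2 start=0 accept={0} delta: 0a->1 0b->0 1a->0 1b->0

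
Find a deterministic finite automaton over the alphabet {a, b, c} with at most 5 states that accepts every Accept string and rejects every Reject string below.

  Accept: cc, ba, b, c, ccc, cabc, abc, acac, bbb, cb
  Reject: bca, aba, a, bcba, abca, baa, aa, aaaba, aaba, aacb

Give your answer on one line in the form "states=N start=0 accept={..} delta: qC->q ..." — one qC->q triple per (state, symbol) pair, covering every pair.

states=3 start=0 accept={0,2} delta: 0a->1 0b->2 0c->0 1a->1 1b->0 1c->2 2a->0 2b->1 2c->1

Fold the examples into a partial DFA from state 0: repeatedly fix the first undefined (state, symbol) met by the shortest-then-alphabetical prefix, trying targets in increasing order and rejecting any under which an Accept and a Reject string meet in one state with the same remainder; add a state when all current targets are rejected. Accepting states are where Accept strings end.
a: 0a undefined. 0a->0: no, ba/aba meet in 0 with "ba" left. Open state 1: 0a->1.
b: 0b undefined. 0b->0: no, ba/a meet in 1. 0b->1: no, ba/aa meet in 1 with "a" left. Open state 2: 0b->2.
c: 0c undefined. 0c->0: ok.
aa: 1a undefined. 1a->0: no, cc/aa meet in 0. 1a->1: ok.
ab: 1b undefined. 1b->0: ok.
ac: 1c undefined. 1c->0: no, b/aacb meet in 2. 1c->1: no, cc/aacb meet in 0. 1c->2: ok.
ba: 2a undefined. 2a->0: ok.
bb: 2b undefined. 2b->0: no, cc/aacb meet in 0. 2b->1: ok.
bc: 2c undefined. 2c->0: no, cc/bcba meet in 0. 2c->1: ok.
All examples now run through 3 states with every (state, symbol) defined. Accept strings end in {0,2}, Reject strings end in {1}; accept={0,2}.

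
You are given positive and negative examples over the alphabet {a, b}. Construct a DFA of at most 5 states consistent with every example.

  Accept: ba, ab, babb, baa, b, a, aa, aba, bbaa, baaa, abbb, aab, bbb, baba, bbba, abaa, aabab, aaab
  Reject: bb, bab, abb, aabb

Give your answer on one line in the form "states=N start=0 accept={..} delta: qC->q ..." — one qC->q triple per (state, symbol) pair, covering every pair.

Grow the machine one transition at a time. Run the examples from 0; the earliest place one falls off (shortest prefix, ties alphabetical) gets sent to the lowest-numbered state that keeps every Accept/Reject pair distinguishable — a pair clashes when both reach the same state with identical unread suffix — and to a fresh state only if none does.
a: 0a undefined. 0a->0: no, aabab/bab meet in 0 with "bab" left. Open state 1: 0a->1.
b: 0b undefined. 0b->0: no, ab/bab meet in 1 with "b" left. 0b->1: no, ab/bb meet in 1 with "b" left. Open state 2: 0b->2.
aa: 1a undefined. 1a->0: no, aabab/bab meet in 2 with "ab" left. 1a->1: ok.
ab: 1b undefined. 1b->0: no, b/abb meet in 2. 1b->1: no, ab/abb meet in 1. 1b->2: no, aabab/bab meet in 2 with "ab" left. Open state 3: 1b->3.
ba: 2a undefined. 2a->0: no, babb/bb meet in 2 with "b" left. 2a->1: no, ab/bab meet in 3. 2a->2: ok.
bb: 2b undefined. 2b->0: ok.
aba: 3a undefined. 3a->0: no, aba/bb meet in 0. 3a->1: ok.
abb: 3b undefined. 3b->0: ok.
All examples now run through 4 states with every (state, symbol) defined. Accept strings end in {1,2,3}, Reject strings end in {0}; accept={1,2,3}.

states=4 start=0 accept={1,2,3} delta: 0a->1 0b->2 1a->1 1b->3 2a->2 2b->0 3a->1 3b->0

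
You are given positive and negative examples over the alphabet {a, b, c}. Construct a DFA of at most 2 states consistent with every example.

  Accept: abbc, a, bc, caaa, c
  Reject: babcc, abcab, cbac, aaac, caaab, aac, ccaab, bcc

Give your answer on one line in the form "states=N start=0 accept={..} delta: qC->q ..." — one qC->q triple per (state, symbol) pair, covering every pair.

Grow the machine one transition at a time. Run the examples from 0; the earliest place one falls off (shortest prefix, ties alphabetical) gets sent to the lowest-numbered state that keeps every Accept/Reject pair distinguishable — a pair clashes when both reach the same state with identical unread suffix — and to a fresh state only if none does.
a: 0a undefined. 0a->0: no, c/aaac meet in 0 with "c" left. Open state 1: 0a->1.
b: 0b undefined. 0b->0: ok.
c: 0c undefined. 0c->0: no, bc/bcc meet in 0. 0c->1: ok.
aa: 1a undefined. 1a->0: no, a/aac meet in 1. 1a->1: ok.
ab: 1b undefined. 1b->0: ok.
cc: 1c undefined. 1c->0: ok.
All examples now run through 2 states with every (state, symbol) defined. Accept strings end in {1}, Reject strings end in {0}; accept={1}.

states=2 start=0 accept={1} delta: 0a->1 0b->0 0c->1 1a->1 1b->0 1c->0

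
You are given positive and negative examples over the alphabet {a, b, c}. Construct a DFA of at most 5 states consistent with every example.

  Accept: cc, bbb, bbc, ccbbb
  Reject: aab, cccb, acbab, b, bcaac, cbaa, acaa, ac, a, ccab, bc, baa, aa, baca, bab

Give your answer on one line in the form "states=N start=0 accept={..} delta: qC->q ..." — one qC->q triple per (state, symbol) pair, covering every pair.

Grow the machine one transition at a time. Run the examples from 0; the earliest place one falls off (shortest prefix, ties alphabetical) gets sent to the lowest-numbered state that keeps every Accept/Reject pair distinguishable — a pair clashes when both reach the same state with identical unread suffix — and to a fresh state only if none does.
a: 0a undefined. 0a->0: ok.
b: 0b undefined. 0b->0: no, bbb/aab meet in 0. Open state 1: 0b->1.
c: 0c undefined. 0c->0: no, cc/acaa meet in 0. 0c->1: no, cc/bc meet in 1 with "c" left. Open state 2: 0c->2.
ba: 1a undefined. 1a->0: ok.
bb: 1b undefined. 1b->0: no, bbb/aab meet in 1. 1b->1: no, bbb/aab meet in 1. 1b->2: ok.
bc: 1c undefined. 1c->0: ok.
cb: 2b undefined. 2b->0: no, bbb/cbaa meet in 0. 2b->1: no, bbb/aab meet in 1. 2b->2: no, bbb/bcaac meet in 2. Open state 3: 2b->3.
cc: 2c undefined. 2c->0: no, cc/a meet in 0. 2c->1: no, cc/aab meet in 1. 2c->2: no, cc/bcaac meet in 2. 2c->3: ok.
aca: 2a undefined. 2a->0: ok.
cba: 3a undefined. 3a->0: ok.
ccb: 3b undefined. 3b->0: no, ccbbb/bcaac meet in 2. 3b->1: ok.
ccc: 3c undefined. 3c->0: ok.
All examples now run through 4 states with every (state, symbol) defined. Accept strings end in {3}, Reject strings end in {0,1,2}; accept={3}.

states=4 start=0 accept={3} delta: 0a->0 0b->1 0c->2 1a->0 1b->2 1c->0 2a->0 2b->3 2c->3 3a->0 3b->1 3c->0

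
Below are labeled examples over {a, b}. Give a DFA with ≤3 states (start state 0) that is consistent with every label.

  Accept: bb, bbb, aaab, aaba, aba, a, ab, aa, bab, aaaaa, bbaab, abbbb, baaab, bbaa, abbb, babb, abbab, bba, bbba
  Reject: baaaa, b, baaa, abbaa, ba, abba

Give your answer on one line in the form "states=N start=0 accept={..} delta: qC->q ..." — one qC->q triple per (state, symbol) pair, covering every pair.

State merging on the prefix tree: take the shortest (then alphabetical) example prefix whose next move is undefined and point that move at state 0, else 1, else 2, ...; a target is out if some Accept/Reject pair would then sit in one state with the same input left (inseparable). If every existing state is out, open a new one.
a: 0a undefined. 0a->0: no, aaab/b meet in 0 with "b" left. Open state 1: 0a->1.
b: 0b undefined. 0b->0: no, bb/b meet in 0. 0b->1: no, a/b meet in 1. Open state 2: 0b->2.
aa: 1a undefined. 1a->0: no, aaba/ba meet in 2 with "a" left. 1a->1: ok.
ab: 1b undefined. 1b->0: ok.
ba: 2a undefined. 2a->0: no, aaab/ba meet in 0. 2a->1: no, aaba/baaaa meet in 1. 2a->2: ok.
bb: 2b undefined. 2b->0: no, bbb/baaaa meet in 2. 2b->1: ok.
All examples now run through 3 states with every (state, symbol) defined. Accept strings end in {0,1}, Reject strings end in {2}; accept={0,1}.

states=3 start=0 accept={0,1} delta: 0a->1 0b->2 1a->1 1b->0 2a->2 2b->1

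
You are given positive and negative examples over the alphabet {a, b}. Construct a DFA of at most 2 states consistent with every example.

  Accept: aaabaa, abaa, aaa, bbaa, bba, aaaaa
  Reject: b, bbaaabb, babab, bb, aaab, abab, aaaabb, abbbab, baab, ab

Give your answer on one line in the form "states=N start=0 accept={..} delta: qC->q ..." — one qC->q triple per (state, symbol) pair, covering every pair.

states=2 start=0 accept={0} delta: 0a->0 0b->1 1a->0 1b->1

Grow the machine one transition at a time. Run the examples from 0; the earliest place one falls off (shortest prefix, ties alphabetical) gets sent to the lowest-numbered state that keeps every Accept/Reject pair distinguishable — a pair clashes when both reach the same state with identical unread suffix — and to a fresh state only if none does.
a: 0a undefined. 0a->0: ok.
b: 0b undefined. 0b->0: no, aaabaa/b meet in 0. Open state 1: 0b->1.
ba: 1a undefined. 1a->0: ok.
bb: 1b undefined. 1b->0: no, aaabaa/bbaaabb meet in 0. 1b->1: ok.
All examples now run through 2 states with every (state, symbol) defined. Accept strings end in {0}, Reject strings end in {1}; accept={0}.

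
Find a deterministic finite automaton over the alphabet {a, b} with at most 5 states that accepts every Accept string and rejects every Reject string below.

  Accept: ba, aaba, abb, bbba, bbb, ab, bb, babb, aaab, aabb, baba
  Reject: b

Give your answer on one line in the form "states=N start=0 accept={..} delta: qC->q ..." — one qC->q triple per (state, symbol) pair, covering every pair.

Fold the examples into a partial DFA from state 0: repeatedly fix the first undefined (state, symbol) met by the shortest-then-alphabetical prefix, trying targets in increasing order and rejecting any under which an Accept and a Reject string meet in one state with the same remainder; add a state when all current targets are rejected. Accepting states are where Accept strings end.
a: 0a undefined. 0a->0: no, ab/b meet in 0 with "b" left. Open state 1: 0a->1.
b: 0b undefined. 0b->0: no, bbb/b meet in 0. 0b->1: ok.
aa: 1a undefined. 1a->0: ok.
ab: 1b undefined. 1b->0: no, abb/b meet in 1. 1b->1: no, abb/b meet in 1. Open state 2: 1b->2.
abb: 2b undefined. 2b->0: no, bbba/b meet in 1. 2b->1: no, abb/b meet in 1. 2b->2: ok.
bbba: 2a undefined. 2a->0: ok.
All examples now run through 3 states with every (state, symbol) defined. Accept strings end in {0,2}, Reject strings end in {1}; accept={0,2}.

states=3 start=0 accept={0,2} delta: 0a->1 0b->1 1a->0 1b->2 2a->0 2b->2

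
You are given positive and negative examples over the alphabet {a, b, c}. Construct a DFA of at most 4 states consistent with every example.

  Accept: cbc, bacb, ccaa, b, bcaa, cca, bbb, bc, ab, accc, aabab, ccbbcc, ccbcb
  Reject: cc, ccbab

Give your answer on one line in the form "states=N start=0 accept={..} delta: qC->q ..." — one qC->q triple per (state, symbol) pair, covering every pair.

states=4 start=0 accept={0,1} delta: 0a->0 0b->0 0c->1 1a->0 1b->0 1c->2 2a->0 2b->3 2c->0 3a->2 3b->1 3c->0

Grow the machine one transition at a time. Run the examples from 0; the earliest place one falls off (shortest prefix, ties alphabetical) gets sent to the lowest-numbered state that keeps every Accept/Reject pair distinguishable — a pair clashes when both reach the same state with identical unread suffix — and to a fresh state only if none does.
a: 0a undefined. 0a->0: ok.
b: 0b undefined. 0b->0: ok.
c: 0c undefined. 0c->0: no, cbc/cc meet in 0. Open state 1: 0c->1.
cb: 1b undefined. 1b->0: ok.
cc: 1c undefined. 1c->0: no, bacb/cc meet in 0. 1c->1: no, cbc/cc meet in 1. Open state 2: 1c->2.
bca: 1a undefined. 1a->0: ok.
cca: 2a undefined. 2a->0: ok.
ccb: 2b undefined. 2b->0: no, bacb/ccbab meet in 0. 2b->1: no, bacb/ccbab meet in 0. 2b->2: no, bacb/ccbab meet in 0. Open state 3: 2b->3.
accc: 2c undefined. 2c->0: ok.
ccba: 3a undefined. 3a->0: no, bacb/ccbab meet in 0. 3a->1: no, bacb/ccbab meet in 0. 3a->2: ok.
ccbb: 3b undefined. 3b->0: no, ccbbcc/cc meet in 2. 3b->1: ok.
ccbc: 3c undefined. 3c->0: ok.
All examples now run through 4 states with every (state, symbol) defined. Accept strings end in {0,1}, Reject strings end in {2,3}; accept={0,1}.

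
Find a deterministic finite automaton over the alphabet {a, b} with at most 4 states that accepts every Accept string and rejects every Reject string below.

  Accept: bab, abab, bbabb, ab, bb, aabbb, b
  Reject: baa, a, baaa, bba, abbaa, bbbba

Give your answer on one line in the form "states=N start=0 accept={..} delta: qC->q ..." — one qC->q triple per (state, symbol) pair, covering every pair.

states=2 start=0 accept={1} delta: 0a->0 0b->1 1a->0 1b->1

Grow the machine one transition at a time. Run the examples from 0; the earliest place one falls off (shortest prefix, ties alphabetical) gets sent to the lowest-numbered state that keeps every Accept/Reject pair distinguishable — a pair clashes when both reach the same state with identical unread suffix — and to a fresh state only if none does.
a: 0a undefined. 0a->0: ok.
b: 0b undefined. 0b->0: no, bab/baa meet in 0. Open state 1: 0b->1.
ba: 1a undefined. 1a->0: ok.
bb: 1b undefined. 1b->0: no, bbabb/baa meet in 0. 1b->1: ok.
All examples now run through 2 states with every (state, symbol) defined. Accept strings end in {1}, Reject strings end in {0}; accept={1}.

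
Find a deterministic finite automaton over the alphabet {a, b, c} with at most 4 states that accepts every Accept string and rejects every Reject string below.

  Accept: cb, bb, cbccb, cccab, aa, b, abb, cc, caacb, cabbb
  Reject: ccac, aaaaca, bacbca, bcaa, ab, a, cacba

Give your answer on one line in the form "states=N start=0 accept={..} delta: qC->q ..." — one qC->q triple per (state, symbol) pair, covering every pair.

states=3 start=0 accept={0} delta: 0a->1 0b->0 0c->2 1a->0 1b->2 1c->1 2a->2 2b->0 2c->0

Fold the examples into a partial DFA from state 0: repeatedly fix the first undefined (state, symbol) met by the shortest-then-alphabetical prefix, trying targets in increasing order and rejecting any under which an Accept and a Reject string meet in one state with the same remainder; add a state when all current targets are rejected. Accepting states are where Accept strings end.
a: 0a undefined. 0a->0: no, aa/a meet in 0. Open state 1: 0a->1.
b: 0b undefined. 0b->0: ok.
c: 0c undefined. 0c->0: no, cccab/ab meet in 1 with "b" left. 0c->1: no, cb/ab meet in 1 with "b" left. Open state 2: 0c->2.
aa: 1a undefined. 1a->0: ok.
ab: 1b undefined. 1b->0: no, bb/ab meet in 0. 1b->1: no, abb/ab meet in 1. 1b->2: ok.
ca: 2a undefined. 2a->0: no, bb/aaaaca meet in 0. 2a->1: no, bb/bcaa meet in 0. 2a->2: ok.
cb: 2b undefined. 2b->0: ok.
cc: 2c undefined. 2c->0: ok.
bac: 1c undefined. 1c->0: no, cb/ccac meet in 0. 1c->1: ok.
All examples now run through 3 states with every (state, symbol) defined. Accept strings end in {0}, Reject strings end in {1,2}; accept={0}.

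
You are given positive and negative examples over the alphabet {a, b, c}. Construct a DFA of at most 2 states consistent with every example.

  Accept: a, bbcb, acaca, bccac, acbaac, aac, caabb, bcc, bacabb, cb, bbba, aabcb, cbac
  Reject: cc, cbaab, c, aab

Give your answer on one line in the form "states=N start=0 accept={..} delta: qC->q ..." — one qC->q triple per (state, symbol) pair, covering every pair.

states=2 start=0 accept={1} delta: 0a->1 0b->1 0c->0 1a->1 1b->0 1c->1

Grow the machine one transition at a time. Run the examples from 0; the earliest place one falls off (shortest prefix, ties alphabetical) gets sent to the lowest-numbered state that keeps every Accept/Reject pair distinguishable — a pair clashes when both reach the same state with identical unread suffix — and to a fresh state only if none does.
a: 0a undefined. 0a->0: no, aac/c meet in 0 with "c" left. Open state 1: 0a->1.
b: 0b undefined. 0b->0: no, bcc/cc meet in 0 with "cc" left. 0b->1: ok.
c: 0c undefined. 0c->0: ok.
aa: 1a undefined. 1a->0: no, a/aab meet in 1. 1a->1: ok.
ac: 1c undefined. 1c->0: no, bccac/cc meet in 0. 1c->1: ok.
bb: 1b undefined. 1b->0: ok.
All examples now run through 2 states with every (state, symbol) defined. Accept strings end in {1}, Reject strings end in {0}; accept={1}.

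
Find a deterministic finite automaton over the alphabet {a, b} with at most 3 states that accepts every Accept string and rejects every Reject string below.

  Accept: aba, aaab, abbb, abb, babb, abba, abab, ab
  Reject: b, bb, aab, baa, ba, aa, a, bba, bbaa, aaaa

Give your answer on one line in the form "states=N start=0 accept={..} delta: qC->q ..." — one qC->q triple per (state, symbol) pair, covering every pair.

states=3 start=0 accept={2} delta: 0a->1 0b->0 1a->0 1b->2 2a->2 2b->2

Grow the machine one transition at a time. Run the examples from 0; the earliest place one falls off (shortest prefix, ties alphabetical) gets sent to the lowest-numbered state that keeps every Accept/Reject pair distinguishable — a pair clashes when both reach the same state with identical unread suffix — and to a fresh state only if none does.
a: 0a undefined. 0a->0: no, aba/ba meet in 0 with "ba" left. Open state 1: 0a->1.
b: 0b undefined. 0b->0: ok.
aa: 1a undefined. 1a->0: ok.
ab: 1b undefined. 1b->0: no, aba/ba meet in 1. 1b->1: no, aba/b meet in 0. Open state 2: 1b->2.
aba: 2a undefined. 2a->0: no, aba/b meet in 0. 2a->1: no, aba/ba meet in 1. 2a->2: ok.
abb: 2b undefined. 2b->0: no, abbb/b meet in 0. 2b->1: no, abb/ba meet in 1. 2b->2: ok.
All examples now run through 3 states with every (state, symbol) defined. Accept strings end in {2}, Reject strings end in {0,1}; accept={2}.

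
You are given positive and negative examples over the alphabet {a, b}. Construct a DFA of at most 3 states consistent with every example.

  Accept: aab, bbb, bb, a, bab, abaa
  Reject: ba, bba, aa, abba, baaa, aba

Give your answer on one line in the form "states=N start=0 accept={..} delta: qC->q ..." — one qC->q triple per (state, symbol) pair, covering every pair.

State merging on the prefix tree: take the shortest (then alphabetical) example prefix whose next move is undefined and point that move at state 0, else 1, else 2, ...; a target is out if some Accept/Reject pair would then sit in one state with the same input left (inseparable). If every existing state is out, open a new one.
a: 0a undefined. 0a->0: no, a/aa meet in 0. Open state 1: 0a->1.
b: 0b undefined. 0b->0: no, a/ba meet in 1. 0b->1: ok.
aa: 1a undefined. 1a->0: ok.
ab: 1b undefined. 1b->0: no, aab/bba meet in 1. 1b->1: ok.
All examples now run through 2 states with every (state, symbol) defined. Accept strings end in {1}, Reject strings end in {0}; accept={1}.

states=2 start=0 accept={1} delta: 0a->1 0b->1 1a->0 1b->1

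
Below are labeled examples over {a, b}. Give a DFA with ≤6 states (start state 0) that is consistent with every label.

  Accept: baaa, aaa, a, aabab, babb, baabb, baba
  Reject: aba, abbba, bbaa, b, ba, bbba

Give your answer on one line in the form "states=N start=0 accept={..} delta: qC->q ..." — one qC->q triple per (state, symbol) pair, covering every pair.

states=5 start=0 accept={0,4} delta: 0a->0 0b->1 1a->2 1b->1 2a->3 2b->4 3a->0 3b->2 4a->0 4b->0

State merging on the prefix tree: take the shortest (then alphabetical) example prefix whose next move is undefined and point that move at state 0, else 1, else 2, ...; a target is out if some Accept/Reject pair would then sit in one state with the same input left (inseparable). If every existing state is out, open a new one.
a: 0a undefined. 0a->0: ok.
b: 0b undefined. 0b->0: no, baaa/aba meet in 0. Open state 1: 0b->1.
ba: 1a undefined. 1a->0: no, baaa/aba meet in 0. 1a->1: no, baaa/aba meet in 1. Open state 2: 1a->2.
bb: 1b undefined. 1b->0: no, aaa/bbaa meet in 0. 1b->1: ok.
baa: 2a undefined. 2a->0: no, baaa/bbaa meet in 0. 2a->1: no, baaa/aba meet in 2. 2a->2: no, baaa/aba meet in 2. Open state 3: 2a->3.
bab: 2b undefined. 2b->0: no, babb/b meet in 1. 2b->1: no, aabab/b meet in 1. 2b->2: no, aabab/aba meet in 2. 2b->3: no, aabab/bbaa meet in 3. Open state 4: 2b->4.
baaa: 3a undefined. 3a->0: ok.
baab: 3b undefined. 3b->0: no, baabb/b meet in 1. 3b->1: no, baabb/b meet in 1. 3b->2: ok.
baba: 4a undefined. 4a->0: ok.
babb: 4b undefined. 4b->0: ok.
All examples now run through 5 states with every (state, symbol) defined. Accept strings end in {0,4}, Reject strings end in {1,2,3}; accept={0,4}.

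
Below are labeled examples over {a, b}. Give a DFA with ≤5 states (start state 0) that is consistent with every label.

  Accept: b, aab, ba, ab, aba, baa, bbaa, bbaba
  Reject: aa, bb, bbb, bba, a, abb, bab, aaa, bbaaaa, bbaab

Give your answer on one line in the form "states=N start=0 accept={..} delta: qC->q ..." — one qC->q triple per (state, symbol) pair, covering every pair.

Grow the machine one transition at a time. Run the examples from 0; the earliest place one falls off (shortest prefix, ties alphabetical) gets sent to the lowest-numbered state that keeps every Accept/Reject pair distinguishable — a pair clashes when both reach the same state with identical unread suffix — and to a fresh state only if none does.
a: 0a undefined. 0a->0: ok.
b: 0b undefined. 0b->0: no, b/aa meet in 0. Open state 1: 0b->1.
ba: 1a undefined. 1a->0: no, b/bab meet in 1. 1a->1: ok.
bb: 1b undefined. 1b->0: no, b/bbb meet in 1. 1b->1: no, b/bb meet in 1. Open state 2: 1b->2.
bba: 2a undefined. 2a->0: no, b/bbaab meet in 1. 2a->1: no, b/bba meet in 1. 2a->2: no, bbaa/bb meet in 2. Open state 3: 2a->3.
bbb: 2b undefined. 2b->0: ok.
bbaa: 3a undefined. 3a->0: no, b/bbaab meet in 1. 3a->1: no, b/bbaaaa meet in 1. 3a->2: no, bbaa/bb meet in 2. 3a->3: no, bbaa/bba meet in 3. Open state 4: 3a->4.
bbab: 3b undefined. 3b->0: no, bbaba/aa meet in 0. 3b->1: ok.
bbaaa: 4a undefined. 4a->0: ok.
bbaab: 4b undefined. 4b->0: ok.
All examples now run through 5 states with every (state, symbol) defined. Accept strings end in {1,4}, Reject strings end in {0,2,3}; accept={1,4}.

states=5 start=0 accept={1,4} delta: 0a->0 0b->1 1a->1 1b->2 2a->3 2b->0 3a->4 3b->1 4a->0 4b->0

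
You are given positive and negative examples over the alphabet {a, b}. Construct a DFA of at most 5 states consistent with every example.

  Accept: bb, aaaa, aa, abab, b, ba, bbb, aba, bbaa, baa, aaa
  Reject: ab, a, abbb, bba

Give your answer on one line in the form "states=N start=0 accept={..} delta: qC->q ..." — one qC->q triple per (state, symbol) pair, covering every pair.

State merging on the prefix tree: take the shortest (then alphabetical) example prefix whose next move is undefined and point that move at state 0, else 1, else 2, ...; a target is out if some Accept/Reject pair would then sit in one state with the same input left (inseparable). If every existing state is out, open a new one.
a: 0a undefined. 0a->0: no, aaaa/a meet in 0. Open state 1: 0a->1.
b: 0b undefined. 0b->0: no, ba/a meet in 1. 0b->1: no, bb/ab meet in 1 with "b" left. Open state 2: 0b->2.
aa: 1a undefined. 1a->0: no, aaa/a meet in 1. 1a->1: no, aaaa/a meet in 1. 1a->2: ok.
ab: 1b undefined. 1b->0: no, bb/abbb meet in 2 with "b" left. 1b->1: ok.
ba: 2a undefined. 2a->0: no, aaaa/ab meet in 1. 2a->1: no, ba/ab meet in 1. 2a->2: ok.
bb: 2b undefined. 2b->0: ok.
All examples now run through 3 states with every (state, symbol) defined. Accept strings end in {0,2}, Reject strings end in {1}; accept={0,2}.

states=3 start=0 accept={0,2} delta: 0a->1 0b->2 1a->2 1b->1 2a->2 2b->0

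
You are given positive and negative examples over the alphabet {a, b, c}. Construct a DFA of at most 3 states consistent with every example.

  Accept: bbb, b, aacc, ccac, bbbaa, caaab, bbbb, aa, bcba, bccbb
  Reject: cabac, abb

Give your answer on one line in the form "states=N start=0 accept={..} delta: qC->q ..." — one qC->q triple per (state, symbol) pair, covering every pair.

states=3 start=0 accept={0,1} delta: 0a->0 0b->1 0c->0 1a->2 1b->2 1c->1 2a->0 2b->0 2c->2

State merging on the prefix tree: take the shortest (then alphabetical) example prefix whose next move is undefined and point that move at state 0, else 1, else 2, ...; a target is out if some Accept/Reject pair would then sit in one state with the same input left (inseparable). If every existing state is out, open a new one.
a: 0a undefined. 0a->0: ok.
b: 0b undefined. 0b->0: no, bbb/abb meet in 0. Open state 1: 0b->1.
c: 0c undefined. 0c->0: ok.
bb: 1b undefined. 1b->0: no, aacc/abb meet in 0. 1b->1: no, bbb/abb meet in 1. Open state 2: 1b->2.
bc: 1c undefined. 1c->0: no, bccbb/abb meet in 2. 1c->1: ok.
bbb: 2b undefined. 2b->0: ok.
bcba: 2a undefined. 2a->0: ok.
caba: 1a undefined. 1a->0: no, bbb/cabac meet in 0. 1a->1: no, b/cabac meet in 1. 1a->2: ok.
cabac: 2c undefined. 2c->0: no, bbb/cabac meet in 0. 2c->1: no, b/cabac meet in 1. 2c->2: ok.
All examples now run through 3 states with every (state, symbol) defined. Accept strings end in {0,1}, Reject strings end in {2}; accept={0,1}.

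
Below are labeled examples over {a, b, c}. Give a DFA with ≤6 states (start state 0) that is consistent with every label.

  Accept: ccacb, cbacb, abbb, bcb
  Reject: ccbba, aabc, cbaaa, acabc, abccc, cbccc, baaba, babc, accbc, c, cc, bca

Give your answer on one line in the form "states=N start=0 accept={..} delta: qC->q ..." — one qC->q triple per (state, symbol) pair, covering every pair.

states=2 start=0 accept={1} delta: 0a->0 0b->1 0c->0 1a->0 1b->0 1c->0

State merging on the prefix tree: take the shortest (then alphabetical) example prefix whose next move is undefined and point that move at state 0, else 1, else 2, ...; a target is out if some Accept/Reject pair would then sit in one state with the same input left (inseparable). If every existing state is out, open a new one.
a: 0a undefined. 0a->0: ok.
b: 0b undefined. 0b->0: no, abbb/baaba meet in 0. Open state 1: 0b->1.
c: 0c undefined. 0c->0: ok.
ba: 1a undefined. 1a->0: ok.
bc: 1c undefined. 1c->0: ok.
abb: 1b undefined. 1b->0: ok.
All examples now run through 2 states with every (state, symbol) defined. Accept strings end in {1}, Reject strings end in {0}; accept={1}.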